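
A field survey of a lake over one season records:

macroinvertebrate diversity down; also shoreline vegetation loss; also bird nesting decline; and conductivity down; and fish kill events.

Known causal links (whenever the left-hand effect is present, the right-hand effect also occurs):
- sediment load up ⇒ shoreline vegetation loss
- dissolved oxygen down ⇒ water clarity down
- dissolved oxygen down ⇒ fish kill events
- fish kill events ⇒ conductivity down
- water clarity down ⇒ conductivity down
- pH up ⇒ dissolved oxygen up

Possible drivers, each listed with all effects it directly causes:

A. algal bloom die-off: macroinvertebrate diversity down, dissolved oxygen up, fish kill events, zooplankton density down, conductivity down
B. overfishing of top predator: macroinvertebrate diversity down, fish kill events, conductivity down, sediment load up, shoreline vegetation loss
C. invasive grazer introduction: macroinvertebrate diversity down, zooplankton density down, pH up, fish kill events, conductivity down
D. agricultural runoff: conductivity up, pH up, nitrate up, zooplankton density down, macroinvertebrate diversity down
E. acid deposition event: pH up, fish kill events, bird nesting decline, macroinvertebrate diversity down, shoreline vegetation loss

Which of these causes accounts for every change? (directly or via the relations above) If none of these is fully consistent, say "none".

Testing each hypothesis:
(A) algal bloom die-off — macroinvertebrate diversity down yes; shoreline vegetation loss NO; bird nesting decline NO; conductivity down yes; fish kill events yes
(B) overfishing of top predator — macroinvertebrate diversity down yes; shoreline vegetation loss yes; bird nesting decline NO; conductivity down yes; fish kill events yes
(C) invasive grazer introduction — macroinvertebrate diversity down yes; shoreline vegetation loss NO; bird nesting decline NO; conductivity down yes; fish kill events yes
(D) agricultural runoff — macroinvertebrate diversity down yes; shoreline vegetation loss NO; bird nesting decline NO; conductivity down NO; fish kill events NO
(E) acid deposition event — macroinvertebrate diversity down yes; shoreline vegetation loss yes; bird nesting decline yes; conductivity down yes (via fish kill events → conductivity down); fish kill events yes
(E) is the only candidate with no mismatches.

E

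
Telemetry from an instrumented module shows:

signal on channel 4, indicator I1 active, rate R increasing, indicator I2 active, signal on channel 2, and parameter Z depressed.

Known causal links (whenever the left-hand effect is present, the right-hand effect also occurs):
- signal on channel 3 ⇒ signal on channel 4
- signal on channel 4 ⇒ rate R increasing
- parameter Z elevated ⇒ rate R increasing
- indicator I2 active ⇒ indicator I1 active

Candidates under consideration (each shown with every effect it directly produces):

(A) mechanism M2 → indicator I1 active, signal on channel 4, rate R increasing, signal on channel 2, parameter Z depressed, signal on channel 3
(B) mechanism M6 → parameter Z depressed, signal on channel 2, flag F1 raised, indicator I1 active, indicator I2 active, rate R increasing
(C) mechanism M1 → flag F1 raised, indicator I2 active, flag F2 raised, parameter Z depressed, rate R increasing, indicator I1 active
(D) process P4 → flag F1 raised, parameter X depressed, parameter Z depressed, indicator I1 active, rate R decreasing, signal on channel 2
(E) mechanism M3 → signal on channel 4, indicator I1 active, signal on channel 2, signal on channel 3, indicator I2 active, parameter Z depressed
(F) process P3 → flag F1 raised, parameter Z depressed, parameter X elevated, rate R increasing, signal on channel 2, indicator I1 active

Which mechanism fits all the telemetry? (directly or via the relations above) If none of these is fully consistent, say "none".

E

For each candidate, compare predicted effects to what was observed:
(A) mechanism M2 — signal on channel 4 +; indicator I1 active +; rate R increasing +; indicator I2 active -; signal on channel 2 +; parameter Z depressed +
(B) mechanism M6 — signal on channel 4 -; indicator I1 active +; rate R increasing +; indicator I2 active +; signal on channel 2 +; parameter Z depressed +
(C) mechanism M1 — signal on channel 4 -; indicator I1 active +; rate R increasing +; indicator I2 active +; signal on channel 2 -; parameter Z depressed +
(D) process P4 — signal on channel 4 -; indicator I1 active +; rate R increasing -; indicator I2 active -; signal on channel 2 +; parameter Z depressed +
(E) mechanism M3 — accounts for every observation (rate R increasing via signal on channel 4 → rate R increasing)
(F) process P3 — signal on channel 4 -; indicator I1 active +; rate R increasing +; indicator I2 active -; signal on channel 2 +; parameter Z depressed +
(E) is the only candidate with no mismatches.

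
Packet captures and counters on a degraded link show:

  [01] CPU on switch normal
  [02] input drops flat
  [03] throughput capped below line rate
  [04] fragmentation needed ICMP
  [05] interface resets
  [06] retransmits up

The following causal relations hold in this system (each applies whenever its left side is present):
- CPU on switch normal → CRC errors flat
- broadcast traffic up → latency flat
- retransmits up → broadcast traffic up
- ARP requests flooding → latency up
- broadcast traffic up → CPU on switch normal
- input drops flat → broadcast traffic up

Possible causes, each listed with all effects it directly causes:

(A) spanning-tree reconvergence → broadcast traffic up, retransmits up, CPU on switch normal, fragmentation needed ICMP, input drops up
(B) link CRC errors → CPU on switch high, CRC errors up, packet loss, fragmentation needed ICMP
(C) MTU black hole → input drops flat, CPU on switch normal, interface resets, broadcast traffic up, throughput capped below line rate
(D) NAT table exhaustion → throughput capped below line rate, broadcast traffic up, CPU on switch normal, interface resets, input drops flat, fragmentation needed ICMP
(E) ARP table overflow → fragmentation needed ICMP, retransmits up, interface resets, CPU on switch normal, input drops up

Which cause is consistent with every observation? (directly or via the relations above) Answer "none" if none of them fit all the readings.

none

Checking each candidate against the observations:
(A) spanning-tree reconvergence — CPU on switch normal match; input drops flat miss; throughput capped below line rate miss; fragmentation needed ICMP match; interface resets miss; retransmits up match
(B) link CRC errors — CPU on switch normal miss; input drops flat miss; throughput capped below line rate miss; fragmentation needed ICMP match; interface resets miss; retransmits up miss
(C) MTU black hole — does not account for fragmentation needed ICMP, retransmits up
(D) NAT table exhaustion — CPU on switch normal match; input drops flat match; throughput capped below line rate match; fragmentation needed ICMP match; interface resets match; retransmits up miss
(E) ARP table overflow — fails on input drops flat, throughput capped below line rate (predicts input drops up, not input drops flat)
No candidate is consistent with all observations.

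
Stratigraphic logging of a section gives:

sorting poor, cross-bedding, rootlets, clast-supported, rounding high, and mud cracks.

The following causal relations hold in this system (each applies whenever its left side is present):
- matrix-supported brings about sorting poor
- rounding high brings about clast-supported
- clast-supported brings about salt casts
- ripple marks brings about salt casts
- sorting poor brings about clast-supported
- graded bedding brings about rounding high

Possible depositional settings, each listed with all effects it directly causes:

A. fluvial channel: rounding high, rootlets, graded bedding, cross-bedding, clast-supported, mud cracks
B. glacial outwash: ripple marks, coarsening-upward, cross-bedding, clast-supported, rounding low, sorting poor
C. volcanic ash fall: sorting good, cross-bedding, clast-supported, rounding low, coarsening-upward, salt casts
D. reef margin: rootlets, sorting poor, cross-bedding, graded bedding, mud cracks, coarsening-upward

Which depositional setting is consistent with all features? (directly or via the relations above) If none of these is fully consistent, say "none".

D

Per-candidate check:
(A) fluvial channel — does not account for sorting poor
(B) glacial outwash — sorting poor +; cross-bedding +; rootlets -; clast-supported +; rounding high -; mud cracks -
(C) volcanic ash fall — sorting poor -; cross-bedding +; rootlets -; clast-supported +; rounding high -; mud cracks -
(D) reef margin — accounts for every observation (clast-supported via sorting poor → clast-supported)
Only (D) is consistent with every observation.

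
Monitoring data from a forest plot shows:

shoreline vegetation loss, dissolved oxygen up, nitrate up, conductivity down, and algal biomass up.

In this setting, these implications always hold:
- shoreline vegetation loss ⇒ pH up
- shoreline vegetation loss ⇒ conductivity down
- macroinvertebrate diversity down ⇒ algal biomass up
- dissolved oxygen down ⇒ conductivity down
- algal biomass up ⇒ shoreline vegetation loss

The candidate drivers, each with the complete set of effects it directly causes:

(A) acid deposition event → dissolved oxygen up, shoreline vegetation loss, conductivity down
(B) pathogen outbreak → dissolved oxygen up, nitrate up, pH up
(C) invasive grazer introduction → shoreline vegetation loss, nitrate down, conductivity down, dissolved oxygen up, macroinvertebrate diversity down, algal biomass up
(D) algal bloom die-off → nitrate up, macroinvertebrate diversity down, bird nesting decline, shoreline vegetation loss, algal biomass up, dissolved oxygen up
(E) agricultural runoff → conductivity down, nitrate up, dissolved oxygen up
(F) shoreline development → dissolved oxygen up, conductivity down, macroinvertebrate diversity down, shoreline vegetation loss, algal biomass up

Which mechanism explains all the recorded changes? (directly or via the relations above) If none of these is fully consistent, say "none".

D

Per-candidate check:
(A) acid deposition event — shoreline vegetation loss ✓; dissolved oxygen up ✓; nitrate up ✗; conductivity down ✓; algal biomass up ✗
(B) pathogen outbreak — shoreline vegetation loss ✗; dissolved oxygen up ✓; nitrate up ✓; conductivity down ✗; algal biomass up ✗
(C) invasive grazer introduction — fails on nitrate up (predicts nitrate down, not nitrate up)
(D) algal bloom die-off — shoreline vegetation loss ✓; dissolved oxygen up ✓; nitrate up ✓; conductivity down ✓ (via shoreline vegetation loss → conductivity down); algal biomass up ✓
(E) agricultural runoff — shoreline vegetation loss ✗; dissolved oxygen up ✓; nitrate up ✓; conductivity down ✓; algal biomass up ✗
(F) shoreline development — shoreline vegetation loss ✓; dissolved oxygen up ✓; nitrate up ✗; conductivity down ✓; algal biomass up ✓
Only (D) is consistent with every observation.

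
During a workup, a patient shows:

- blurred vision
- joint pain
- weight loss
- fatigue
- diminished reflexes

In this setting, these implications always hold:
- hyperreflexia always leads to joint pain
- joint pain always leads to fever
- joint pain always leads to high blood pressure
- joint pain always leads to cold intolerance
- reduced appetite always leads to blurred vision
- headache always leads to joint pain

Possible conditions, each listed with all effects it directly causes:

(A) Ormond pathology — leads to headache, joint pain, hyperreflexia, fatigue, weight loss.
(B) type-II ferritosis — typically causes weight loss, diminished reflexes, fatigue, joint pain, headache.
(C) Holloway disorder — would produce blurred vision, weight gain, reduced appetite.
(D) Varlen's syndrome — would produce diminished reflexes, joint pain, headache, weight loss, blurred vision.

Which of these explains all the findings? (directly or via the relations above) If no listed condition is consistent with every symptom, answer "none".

Checking each candidate against the observations:
(A) Ormond pathology — blurred vision -; joint pain +; weight loss +; fatigue +; diminished reflexes -
(B) type-II ferritosis — blurred vision -; joint pain +; weight loss +; fatigue +; diminished reflexes +
(C) Holloway disorder — fails on joint pain, weight loss, fatigue, diminished reflexes (predicts weight gain, not weight loss)
(D) Varlen's syndrome — does not account for fatigue
Every candidate fails on at least one observation.

none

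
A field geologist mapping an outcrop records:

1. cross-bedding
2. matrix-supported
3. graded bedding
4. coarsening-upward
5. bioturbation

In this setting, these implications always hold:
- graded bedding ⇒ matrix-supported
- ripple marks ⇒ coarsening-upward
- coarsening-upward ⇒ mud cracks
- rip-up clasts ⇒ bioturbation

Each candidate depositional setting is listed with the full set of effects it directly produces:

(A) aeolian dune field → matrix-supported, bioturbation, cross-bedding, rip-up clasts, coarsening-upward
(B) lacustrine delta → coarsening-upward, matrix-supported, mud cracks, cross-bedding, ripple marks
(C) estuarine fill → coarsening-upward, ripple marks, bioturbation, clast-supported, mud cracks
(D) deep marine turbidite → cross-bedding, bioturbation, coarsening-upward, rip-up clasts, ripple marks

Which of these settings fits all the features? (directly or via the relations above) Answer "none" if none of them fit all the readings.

none

Per-candidate check:
(A) aeolian dune field — does not account for graded bedding
(B) lacustrine delta — cross-bedding ✓; matrix-supported ✓; graded bedding ✗; coarsening-upward ✓; bioturbation ✗
(C) estuarine fill — cross-bedding ✗; matrix-supported ✗; graded bedding ✗; coarsening-upward ✓; bioturbation ✓
(D) deep marine turbidite — cross-bedding ✓; matrix-supported ✗; graded bedding ✗; coarsening-upward ✓; bioturbation ✓
Every candidate fails on at least one observation.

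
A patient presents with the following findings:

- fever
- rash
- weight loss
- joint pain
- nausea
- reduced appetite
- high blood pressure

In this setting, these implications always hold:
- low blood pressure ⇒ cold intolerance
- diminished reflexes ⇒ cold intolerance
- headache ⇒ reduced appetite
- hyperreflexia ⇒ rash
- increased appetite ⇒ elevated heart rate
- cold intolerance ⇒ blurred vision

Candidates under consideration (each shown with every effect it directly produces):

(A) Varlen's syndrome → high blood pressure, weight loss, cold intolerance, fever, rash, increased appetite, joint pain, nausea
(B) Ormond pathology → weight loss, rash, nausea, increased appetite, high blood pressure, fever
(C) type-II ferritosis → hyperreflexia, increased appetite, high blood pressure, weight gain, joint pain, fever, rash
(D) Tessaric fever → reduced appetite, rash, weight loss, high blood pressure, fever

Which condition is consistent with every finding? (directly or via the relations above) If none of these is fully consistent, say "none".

Checking each candidate against the observations:
(A) Varlen's syndrome — fever match; rash match; weight loss match; joint pain match; nausea match; reduced appetite miss; high blood pressure match
(B) Ormond pathology — fever match; rash match; weight loss match; joint pain miss; nausea match; reduced appetite miss; high blood pressure match
(C) type-II ferritosis — fails on weight loss, nausea, reduced appetite (predicts weight gain, not weight loss; predicts increased appetite, not reduced appetite)
(D) Tessaric fever — fever match; rash match; weight loss match; joint pain miss; nausea miss; reduced appetite match; high blood pressure match
None of the listed candidates fits everything.

none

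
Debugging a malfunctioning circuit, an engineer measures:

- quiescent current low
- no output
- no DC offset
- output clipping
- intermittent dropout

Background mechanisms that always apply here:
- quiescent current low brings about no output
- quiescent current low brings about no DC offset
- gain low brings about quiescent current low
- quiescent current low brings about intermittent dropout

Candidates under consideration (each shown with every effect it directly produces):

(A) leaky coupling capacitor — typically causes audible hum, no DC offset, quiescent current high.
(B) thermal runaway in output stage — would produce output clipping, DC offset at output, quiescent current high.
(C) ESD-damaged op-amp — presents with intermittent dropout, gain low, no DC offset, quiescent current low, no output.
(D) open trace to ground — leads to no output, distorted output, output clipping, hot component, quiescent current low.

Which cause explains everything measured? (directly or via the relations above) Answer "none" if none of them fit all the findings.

Testing each hypothesis:
(A) leaky coupling capacitor — fails on quiescent current low, no output, output clipping, intermittent dropout (predicts quiescent current high, not quiescent current low)
(B) thermal runaway in output stage — quiescent current low -; no output -; no DC offset -; output clipping +; intermittent dropout -
(C) ESD-damaged op-amp — does not account for output clipping
(D) open trace to ground — accounts for every observation (no DC offset through quiescent current low → no DC offset)
Only (D) is consistent with every observation.

D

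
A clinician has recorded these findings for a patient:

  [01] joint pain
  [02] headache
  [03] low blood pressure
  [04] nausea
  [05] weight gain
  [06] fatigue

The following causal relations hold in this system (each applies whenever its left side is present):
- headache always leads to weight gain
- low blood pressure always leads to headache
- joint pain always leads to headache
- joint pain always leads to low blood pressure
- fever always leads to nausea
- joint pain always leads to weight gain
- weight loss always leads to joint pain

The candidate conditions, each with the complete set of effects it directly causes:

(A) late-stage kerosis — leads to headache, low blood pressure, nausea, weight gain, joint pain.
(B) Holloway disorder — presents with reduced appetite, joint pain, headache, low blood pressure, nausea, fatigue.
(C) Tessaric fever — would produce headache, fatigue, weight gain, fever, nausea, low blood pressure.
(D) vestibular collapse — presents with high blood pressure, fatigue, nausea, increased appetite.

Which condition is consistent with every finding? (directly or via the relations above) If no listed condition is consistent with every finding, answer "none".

B

Checking each candidate against the observations:
(A) late-stage kerosis — does not account for fatigue
(B) Holloway disorder — joint pain ✓; headache ✓; low blood pressure ✓; nausea ✓; weight gain ✓ (through joint pain → weight gain); fatigue ✓
(C) Tessaric fever — joint pain ✗; headache ✓; low blood pressure ✓; nausea ✓; weight gain ✓; fatigue ✓
(D) vestibular collapse — fails on joint pain, headache, low blood pressure, weight gain (predicts high blood pressure, not low blood pressure)
(B) alone accounts for all the evidence.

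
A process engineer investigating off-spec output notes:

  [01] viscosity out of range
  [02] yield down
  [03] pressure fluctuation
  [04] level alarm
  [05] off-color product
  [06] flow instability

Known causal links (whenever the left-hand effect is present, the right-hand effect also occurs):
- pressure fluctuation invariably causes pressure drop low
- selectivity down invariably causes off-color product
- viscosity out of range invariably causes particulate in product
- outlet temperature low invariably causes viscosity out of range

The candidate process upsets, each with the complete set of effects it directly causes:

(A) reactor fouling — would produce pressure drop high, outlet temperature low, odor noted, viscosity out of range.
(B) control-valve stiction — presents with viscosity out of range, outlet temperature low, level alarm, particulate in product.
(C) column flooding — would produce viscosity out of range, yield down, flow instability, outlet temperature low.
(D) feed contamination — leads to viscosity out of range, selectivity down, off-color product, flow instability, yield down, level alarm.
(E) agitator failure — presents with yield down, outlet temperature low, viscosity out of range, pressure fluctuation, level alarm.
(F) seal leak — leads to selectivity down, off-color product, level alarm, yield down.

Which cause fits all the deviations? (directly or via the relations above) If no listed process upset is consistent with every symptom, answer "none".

Per-candidate check:
(A) reactor fouling — viscosity out of range +; yield down -; pressure fluctuation -; level alarm -; off-color product -; flow instability -
(B) control-valve stiction — viscosity out of range +; yield down -; pressure fluctuation -; level alarm +; off-color product -; flow instability -
(C) column flooding — does not account for pressure fluctuation, level alarm, off-color product
(D) feed contamination — viscosity out of range +; yield down +; pressure fluctuation -; level alarm +; off-color product +; flow instability +
(E) agitator failure — viscosity out of range +; yield down +; pressure fluctuation +; level alarm +; off-color product -; flow instability -
(F) seal leak — does not account for viscosity out of range, pressure fluctuation, flow instability
Every candidate fails on at least one observation.

none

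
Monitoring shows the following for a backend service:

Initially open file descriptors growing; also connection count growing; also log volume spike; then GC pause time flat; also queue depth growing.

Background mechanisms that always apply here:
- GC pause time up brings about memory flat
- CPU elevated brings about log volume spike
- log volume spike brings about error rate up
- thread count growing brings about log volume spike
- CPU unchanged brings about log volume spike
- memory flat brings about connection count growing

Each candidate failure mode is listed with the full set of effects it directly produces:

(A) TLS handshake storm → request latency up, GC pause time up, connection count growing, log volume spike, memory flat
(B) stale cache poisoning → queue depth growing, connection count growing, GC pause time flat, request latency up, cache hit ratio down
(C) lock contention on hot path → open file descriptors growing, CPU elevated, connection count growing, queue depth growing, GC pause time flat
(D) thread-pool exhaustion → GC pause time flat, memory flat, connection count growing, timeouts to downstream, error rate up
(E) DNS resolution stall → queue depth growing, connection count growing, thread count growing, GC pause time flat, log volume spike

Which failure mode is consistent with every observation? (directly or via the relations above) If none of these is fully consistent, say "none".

Checking each candidate against the observations:
(A) TLS handshake storm — open file descriptors growing miss; connection count growing match; log volume spike match; GC pause time flat miss; queue depth growing miss
(B) stale cache poisoning — open file descriptors growing miss; connection count growing match; log volume spike miss; GC pause time flat match; queue depth growing match
(C) lock contention on hot path — accounts for every observation (log volume spike by CPU elevated → log volume spike)
(D) thread-pool exhaustion — does not account for open file descriptors growing, log volume spike, queue depth growing
(E) DNS resolution stall — open file descriptors growing miss; connection count growing match; log volume spike match; GC pause time flat match; queue depth growing match
Only (C) is consistent with every observation.

C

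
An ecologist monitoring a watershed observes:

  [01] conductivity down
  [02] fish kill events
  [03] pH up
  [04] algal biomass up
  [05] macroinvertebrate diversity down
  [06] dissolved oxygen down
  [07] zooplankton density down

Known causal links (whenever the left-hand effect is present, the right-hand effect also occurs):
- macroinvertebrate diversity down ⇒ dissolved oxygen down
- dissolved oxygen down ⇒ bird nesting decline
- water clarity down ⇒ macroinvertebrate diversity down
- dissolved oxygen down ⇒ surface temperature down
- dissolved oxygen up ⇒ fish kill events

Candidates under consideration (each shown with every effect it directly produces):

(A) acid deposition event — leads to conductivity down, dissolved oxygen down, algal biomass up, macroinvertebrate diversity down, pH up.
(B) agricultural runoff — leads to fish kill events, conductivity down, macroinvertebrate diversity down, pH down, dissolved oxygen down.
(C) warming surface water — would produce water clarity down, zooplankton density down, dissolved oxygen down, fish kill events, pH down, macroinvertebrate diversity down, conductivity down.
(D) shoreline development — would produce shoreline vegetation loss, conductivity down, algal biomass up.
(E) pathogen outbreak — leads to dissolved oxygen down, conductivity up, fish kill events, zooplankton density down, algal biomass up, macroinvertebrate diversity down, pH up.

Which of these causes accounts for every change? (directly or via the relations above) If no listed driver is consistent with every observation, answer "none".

none

Testing each hypothesis:
(A) acid deposition event — does not account for fish kill events, zooplankton density down
(B) agricultural runoff — conductivity down yes; fish kill events yes; pH up NO; algal biomass up NO; macroinvertebrate diversity down yes; dissolved oxygen down yes; zooplankton density down NO
(C) warming surface water — conductivity down yes; fish kill events yes; pH up NO; algal biomass up NO; macroinvertebrate diversity down yes; dissolved oxygen down yes; zooplankton density down yes
(D) shoreline development — does not account for fish kill events, pH up, macroinvertebrate diversity down, dissolved oxygen down, zooplankton density down
(E) pathogen outbreak — fails on conductivity down (predicts conductivity up, not conductivity down)
Every candidate fails on at least one observation.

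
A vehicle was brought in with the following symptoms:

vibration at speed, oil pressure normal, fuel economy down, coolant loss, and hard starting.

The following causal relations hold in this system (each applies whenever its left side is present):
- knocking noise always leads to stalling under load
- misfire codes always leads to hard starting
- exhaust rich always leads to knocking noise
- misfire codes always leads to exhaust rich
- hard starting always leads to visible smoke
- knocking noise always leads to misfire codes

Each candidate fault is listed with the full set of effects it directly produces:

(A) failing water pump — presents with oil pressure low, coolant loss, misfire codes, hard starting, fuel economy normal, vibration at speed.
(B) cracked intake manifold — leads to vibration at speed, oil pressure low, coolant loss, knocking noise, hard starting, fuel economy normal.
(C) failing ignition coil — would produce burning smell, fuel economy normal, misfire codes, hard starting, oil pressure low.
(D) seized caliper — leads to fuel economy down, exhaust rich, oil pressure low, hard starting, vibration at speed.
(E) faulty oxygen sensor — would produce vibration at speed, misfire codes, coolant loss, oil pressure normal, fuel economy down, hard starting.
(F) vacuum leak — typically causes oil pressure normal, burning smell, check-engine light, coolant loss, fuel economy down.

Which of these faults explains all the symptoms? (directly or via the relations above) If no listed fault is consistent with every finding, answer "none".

E

Testing each hypothesis:
(A) failing water pump — vibration at speed match; oil pressure normal miss; fuel economy down miss; coolant loss match; hard starting match
(B) cracked intake manifold — vibration at speed match; oil pressure normal miss; fuel economy down miss; coolant loss match; hard starting match
(C) failing ignition coil — fails on vibration at speed, oil pressure normal, fuel economy down, coolant loss (predicts oil pressure low, not oil pressure normal; predicts fuel economy normal, not fuel economy down)
(D) seized caliper — vibration at speed match; oil pressure normal miss; fuel economy down match; coolant loss miss; hard starting match
(E) faulty oxygen sensor — accounts for every observation
(F) vacuum leak — does not account for vibration at speed, hard starting
(E) alone accounts for all the evidence.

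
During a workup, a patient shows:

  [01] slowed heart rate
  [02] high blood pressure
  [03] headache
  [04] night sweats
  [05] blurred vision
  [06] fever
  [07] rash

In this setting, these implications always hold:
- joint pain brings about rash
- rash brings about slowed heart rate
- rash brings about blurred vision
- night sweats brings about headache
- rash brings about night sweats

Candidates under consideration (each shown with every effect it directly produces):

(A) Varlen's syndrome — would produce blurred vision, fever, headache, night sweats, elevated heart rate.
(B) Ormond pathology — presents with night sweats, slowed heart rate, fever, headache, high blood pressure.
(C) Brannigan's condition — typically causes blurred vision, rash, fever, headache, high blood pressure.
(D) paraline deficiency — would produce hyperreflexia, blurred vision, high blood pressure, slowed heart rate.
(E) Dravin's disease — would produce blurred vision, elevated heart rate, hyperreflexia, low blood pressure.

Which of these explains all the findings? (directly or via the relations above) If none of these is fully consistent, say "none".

For each candidate, compare predicted effects to what was observed:
(A) Varlen's syndrome — fails on slowed heart rate, high blood pressure, rash (predicts elevated heart rate, not slowed heart rate)
(B) Ormond pathology — slowed heart rate +; high blood pressure +; headache +; night sweats +; blurred vision -; fever +; rash -
(C) Brannigan's condition — slowed heart rate + (through rash → slowed heart rate); high blood pressure +; headache +; night sweats + (through rash → night sweats); blurred vision +; fever +; rash +
(D) paraline deficiency — slowed heart rate +; high blood pressure +; headache -; night sweats -; blurred vision +; fever -; rash -
(E) Dravin's disease — fails on slowed heart rate, high blood pressure, headache, night sweats, fever, rash (predicts elevated heart rate, not slowed heart rate; predicts low blood pressure, not high blood pressure)
(C) alone accounts for all the evidence.

C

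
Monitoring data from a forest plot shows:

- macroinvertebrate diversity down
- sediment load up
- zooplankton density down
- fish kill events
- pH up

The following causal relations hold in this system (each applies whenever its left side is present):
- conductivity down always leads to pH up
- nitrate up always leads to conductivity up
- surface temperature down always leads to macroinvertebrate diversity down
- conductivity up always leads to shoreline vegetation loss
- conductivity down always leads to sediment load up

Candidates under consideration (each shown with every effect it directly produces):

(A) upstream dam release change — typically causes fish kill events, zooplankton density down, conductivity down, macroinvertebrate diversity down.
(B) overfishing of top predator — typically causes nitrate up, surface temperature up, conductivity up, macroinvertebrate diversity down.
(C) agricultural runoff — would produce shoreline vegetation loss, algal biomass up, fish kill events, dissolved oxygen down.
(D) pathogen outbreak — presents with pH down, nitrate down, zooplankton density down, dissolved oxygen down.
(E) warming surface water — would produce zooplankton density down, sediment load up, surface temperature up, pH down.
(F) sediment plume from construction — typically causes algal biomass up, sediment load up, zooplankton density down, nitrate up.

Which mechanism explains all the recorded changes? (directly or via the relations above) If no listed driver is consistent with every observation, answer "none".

A

Checking each candidate against the observations:
(A) upstream dam release change — macroinvertebrate diversity down +; sediment load up + (through conductivity down → sediment load up); zooplankton density down +; fish kill events +; pH up + (through conductivity down → pH up)
(B) overfishing of top predator — does not account for sediment load up, zooplankton density down, fish kill events, pH up
(C) agricultural runoff — macroinvertebrate diversity down -; sediment load up -; zooplankton density down -; fish kill events +; pH up -
(D) pathogen outbreak — fails on macroinvertebrate diversity down, sediment load up, fish kill events, pH up (predicts pH down, not pH up)
(E) warming surface water — fails on macroinvertebrate diversity down, fish kill events, pH up (predicts pH down, not pH up)
(F) sediment plume from construction — macroinvertebrate diversity down -; sediment load up +; zooplankton density down +; fish kill events -; pH up -
Only (A) is consistent with every observation.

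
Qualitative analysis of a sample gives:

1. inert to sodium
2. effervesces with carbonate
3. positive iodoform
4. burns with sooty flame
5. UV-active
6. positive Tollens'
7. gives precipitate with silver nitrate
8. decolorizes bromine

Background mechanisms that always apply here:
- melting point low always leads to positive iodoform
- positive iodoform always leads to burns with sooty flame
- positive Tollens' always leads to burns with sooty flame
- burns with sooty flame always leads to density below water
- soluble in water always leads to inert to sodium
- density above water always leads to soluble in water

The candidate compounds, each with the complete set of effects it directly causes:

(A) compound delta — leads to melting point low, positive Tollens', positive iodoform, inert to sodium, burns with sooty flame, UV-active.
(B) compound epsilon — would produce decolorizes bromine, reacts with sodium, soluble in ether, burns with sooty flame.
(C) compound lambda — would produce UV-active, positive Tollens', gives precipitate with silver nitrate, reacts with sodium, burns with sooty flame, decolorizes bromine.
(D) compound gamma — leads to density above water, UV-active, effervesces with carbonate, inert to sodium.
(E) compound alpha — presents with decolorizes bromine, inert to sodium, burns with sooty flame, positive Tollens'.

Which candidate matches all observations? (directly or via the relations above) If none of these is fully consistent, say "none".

none

Per-candidate check:
(A) compound delta — inert to sodium yes; effervesces with carbonate NO; positive iodoform yes; burns with sooty flame yes; UV-active yes; positive Tollens' yes; gives precipitate with silver nitrate NO; decolorizes bromine NO
(B) compound epsilon — inert to sodium NO; effervesces with carbonate NO; positive iodoform NO; burns with sooty flame yes; UV-active NO; positive Tollens' NO; gives precipitate with silver nitrate NO; decolorizes bromine yes
(C) compound lambda — fails on inert to sodium, effervesces with carbonate, positive iodoform (predicts reacts with sodium, not inert to sodium)
(D) compound gamma — inert to sodium yes; effervesces with carbonate yes; positive iodoform NO; burns with sooty flame NO; UV-active yes; positive Tollens' NO; gives precipitate with silver nitrate NO; decolorizes bromine NO
(E) compound alpha — does not account for effervesces with carbonate, positive iodoform, UV-active, gives precipitate with silver nitrate
None of the listed candidates fits everything.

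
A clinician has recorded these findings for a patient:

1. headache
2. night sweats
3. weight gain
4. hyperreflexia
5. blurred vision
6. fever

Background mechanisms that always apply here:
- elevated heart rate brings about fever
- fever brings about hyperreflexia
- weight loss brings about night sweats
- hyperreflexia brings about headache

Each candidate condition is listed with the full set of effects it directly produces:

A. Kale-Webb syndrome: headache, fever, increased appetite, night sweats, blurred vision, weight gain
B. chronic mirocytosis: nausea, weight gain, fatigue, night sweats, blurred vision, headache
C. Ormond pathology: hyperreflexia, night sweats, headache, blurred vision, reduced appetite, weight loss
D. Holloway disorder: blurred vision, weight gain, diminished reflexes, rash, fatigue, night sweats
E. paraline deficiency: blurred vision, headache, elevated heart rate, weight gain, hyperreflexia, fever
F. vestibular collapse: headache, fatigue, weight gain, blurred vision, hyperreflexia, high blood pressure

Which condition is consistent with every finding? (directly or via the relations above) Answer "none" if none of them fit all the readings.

For each candidate, compare predicted effects to what was observed:
(A) Kale-Webb syndrome — accounts for every observation (hyperreflexia via fever → hyperreflexia)
(B) chronic mirocytosis — headache ✓; night sweats ✓; weight gain ✓; hyperreflexia ✗; blurred vision ✓; fever ✗
(C) Ormond pathology — headache ✓; night sweats ✓; weight gain ✗; hyperreflexia ✓; blurred vision ✓; fever ✗
(D) Holloway disorder — fails on headache, hyperreflexia, fever (predicts diminished reflexes, not hyperreflexia)
(E) paraline deficiency — does not account for night sweats
(F) vestibular collapse — headache ✓; night sweats ✗; weight gain ✓; hyperreflexia ✓; blurred vision ✓; fever ✗
(A) is the only candidate with no mismatches.

A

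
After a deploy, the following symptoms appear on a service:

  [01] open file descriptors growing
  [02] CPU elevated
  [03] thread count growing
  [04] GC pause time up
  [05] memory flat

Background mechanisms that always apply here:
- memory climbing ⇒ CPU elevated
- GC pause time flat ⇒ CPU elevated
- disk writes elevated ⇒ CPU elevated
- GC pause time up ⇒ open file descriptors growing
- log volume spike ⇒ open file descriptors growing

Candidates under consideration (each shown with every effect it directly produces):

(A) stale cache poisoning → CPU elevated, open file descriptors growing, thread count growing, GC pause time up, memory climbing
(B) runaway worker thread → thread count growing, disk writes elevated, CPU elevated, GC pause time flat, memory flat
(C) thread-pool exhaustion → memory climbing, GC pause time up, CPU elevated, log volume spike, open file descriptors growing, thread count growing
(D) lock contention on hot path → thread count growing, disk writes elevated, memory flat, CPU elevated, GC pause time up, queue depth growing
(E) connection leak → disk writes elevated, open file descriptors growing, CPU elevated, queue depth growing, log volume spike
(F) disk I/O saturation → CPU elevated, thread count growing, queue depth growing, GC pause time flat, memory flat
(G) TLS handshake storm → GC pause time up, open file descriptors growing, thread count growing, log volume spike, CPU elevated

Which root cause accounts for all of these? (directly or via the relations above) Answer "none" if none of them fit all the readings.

For each candidate, compare predicted effects to what was observed:
(A) stale cache poisoning — fails on memory flat (predicts memory climbing, not memory flat)
(B) runaway worker thread — open file descriptors growing miss; CPU elevated match; thread count growing match; GC pause time up miss; memory flat match
(C) thread-pool exhaustion — fails on memory flat (predicts memory climbing, not memory flat)
(D) lock contention on hot path — open file descriptors growing match (through GC pause time up → open file descriptors growing); CPU elevated match; thread count growing match; GC pause time up match; memory flat match
(E) connection leak — open file descriptors growing match; CPU elevated match; thread count growing miss; GC pause time up miss; memory flat miss
(F) disk I/O saturation — open file descriptors growing miss; CPU elevated match; thread count growing match; GC pause time up miss; memory flat match
(G) TLS handshake storm — does not account for memory flat
Only (D) is consistent with every observation.

D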